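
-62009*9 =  - 558081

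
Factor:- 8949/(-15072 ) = 2^( - 5 ) * 19^1 = 19/32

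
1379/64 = 21 + 35/64 = 21.55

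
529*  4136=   2187944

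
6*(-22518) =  - 135108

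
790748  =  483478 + 307270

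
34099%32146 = 1953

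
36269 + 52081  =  88350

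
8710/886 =4355/443 = 9.83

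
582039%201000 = 180039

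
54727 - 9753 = 44974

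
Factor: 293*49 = 14357= 7^2 * 293^1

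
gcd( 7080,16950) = 30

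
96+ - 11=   85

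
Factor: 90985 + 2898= 223^1*421^1 =93883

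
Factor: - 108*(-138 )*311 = 4635144 = 2^3*3^4*23^1 * 311^1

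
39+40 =79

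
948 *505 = 478740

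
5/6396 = 5/6396  =  0.00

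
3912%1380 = 1152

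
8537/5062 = 8537/5062 = 1.69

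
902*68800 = 62057600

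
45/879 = 15/293 = 0.05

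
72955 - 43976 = 28979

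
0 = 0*551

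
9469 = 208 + 9261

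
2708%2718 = 2708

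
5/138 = 5/138 = 0.04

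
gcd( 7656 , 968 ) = 88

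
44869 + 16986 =61855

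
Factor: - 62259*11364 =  -707511276 =- 2^2*3^2*947^1 *20753^1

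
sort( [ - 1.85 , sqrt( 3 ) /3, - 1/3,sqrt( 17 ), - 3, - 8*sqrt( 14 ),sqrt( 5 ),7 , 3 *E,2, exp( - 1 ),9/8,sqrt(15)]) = [-8*sqrt( 14 ), - 3, - 1.85, - 1/3,exp( - 1 ),sqrt( 3 )/3,9/8,2,sqrt(5 ),sqrt( 15), sqrt( 17),7,3*E ]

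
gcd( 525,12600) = 525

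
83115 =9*9235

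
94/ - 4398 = - 47/2199 = - 0.02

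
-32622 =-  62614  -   - 29992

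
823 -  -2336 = 3159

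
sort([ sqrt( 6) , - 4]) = [ - 4, sqrt(6 )]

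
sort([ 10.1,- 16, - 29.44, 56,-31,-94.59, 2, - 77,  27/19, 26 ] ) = [- 94.59,-77,- 31,-29.44, - 16 , 27/19,2, 10.1, 26 , 56 ] 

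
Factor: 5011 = 5011^1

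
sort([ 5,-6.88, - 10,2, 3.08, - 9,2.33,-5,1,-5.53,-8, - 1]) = [ - 10 , - 9, - 8, - 6.88, - 5.53, - 5, - 1, 1, 2,2.33, 3.08,5]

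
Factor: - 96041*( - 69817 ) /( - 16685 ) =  - 6705294497/16685 = - 5^( - 1 ) * 11^3* 47^ ( - 1 ) * 71^( - 1)*577^1* 8731^1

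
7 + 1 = 8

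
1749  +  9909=11658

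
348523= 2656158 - 2307635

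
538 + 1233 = 1771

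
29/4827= 29/4827=0.01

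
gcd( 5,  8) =1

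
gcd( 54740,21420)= 2380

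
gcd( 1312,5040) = 16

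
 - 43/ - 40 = 43/40 = 1.07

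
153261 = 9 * 17029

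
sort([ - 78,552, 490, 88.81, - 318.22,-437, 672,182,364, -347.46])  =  [ - 437, - 347.46, - 318.22, - 78,88.81, 182, 364,490, 552,672]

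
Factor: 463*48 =22224 = 2^4 * 3^1*463^1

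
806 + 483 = 1289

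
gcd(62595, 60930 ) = 45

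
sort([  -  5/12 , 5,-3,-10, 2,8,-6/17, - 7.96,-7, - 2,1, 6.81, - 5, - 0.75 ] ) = [ - 10,  -  7.96,-7, - 5,-3,  -  2,-0.75,- 5/12 , - 6/17,1, 2,5, 6.81, 8] 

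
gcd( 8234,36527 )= 1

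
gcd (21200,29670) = 10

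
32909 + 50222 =83131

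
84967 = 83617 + 1350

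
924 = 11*84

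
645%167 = 144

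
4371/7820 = 4371/7820 = 0.56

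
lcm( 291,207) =20079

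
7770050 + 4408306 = 12178356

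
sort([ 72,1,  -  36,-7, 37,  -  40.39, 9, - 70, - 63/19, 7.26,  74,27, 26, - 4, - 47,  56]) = [ - 70, -47, - 40.39, - 36, - 7, - 4, - 63/19,  1,7.26,9,26,27,37,  56,72,74]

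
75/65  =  15/13  =  1.15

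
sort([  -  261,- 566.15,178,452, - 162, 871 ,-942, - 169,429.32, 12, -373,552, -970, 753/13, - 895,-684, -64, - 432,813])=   [ - 970,- 942,-895,  -  684, - 566.15, - 432,-373 , - 261, - 169, - 162, - 64, 12,753/13, 178, 429.32, 452, 552, 813,871] 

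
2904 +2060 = 4964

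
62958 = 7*8994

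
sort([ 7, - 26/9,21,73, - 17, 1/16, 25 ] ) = [ - 17, - 26/9, 1/16, 7 , 21,  25,  73]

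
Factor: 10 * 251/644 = 2^( - 1)*5^1 *7^(-1 )*23^( - 1)*251^1 = 1255/322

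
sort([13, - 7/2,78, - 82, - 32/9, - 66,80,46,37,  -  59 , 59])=[ - 82, - 66, -59, - 32/9, - 7/2, 13 , 37,46,59 , 78,80 ]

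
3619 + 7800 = 11419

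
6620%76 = 8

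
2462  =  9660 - 7198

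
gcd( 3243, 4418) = 47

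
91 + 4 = 95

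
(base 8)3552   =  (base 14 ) 998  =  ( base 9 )2538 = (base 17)69b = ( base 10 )1898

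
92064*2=184128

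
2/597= 2/597 = 0.00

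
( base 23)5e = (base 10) 129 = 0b10000001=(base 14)93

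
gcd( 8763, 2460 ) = 3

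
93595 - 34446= 59149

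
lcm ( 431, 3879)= 3879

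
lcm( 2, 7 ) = 14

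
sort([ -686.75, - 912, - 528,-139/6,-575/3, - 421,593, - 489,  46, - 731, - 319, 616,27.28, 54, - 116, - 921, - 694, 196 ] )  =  [ - 921, - 912, - 731, - 694, - 686.75, - 528 ,- 489, - 421, - 319, - 575/3, - 116,  -  139/6, 27.28, 46,54, 196,593, 616]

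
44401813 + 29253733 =73655546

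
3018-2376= 642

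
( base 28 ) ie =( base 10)518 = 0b1000000110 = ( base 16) 206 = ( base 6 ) 2222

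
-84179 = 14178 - 98357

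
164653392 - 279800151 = -115146759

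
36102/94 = 384 + 3/47 = 384.06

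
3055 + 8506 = 11561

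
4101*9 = 36909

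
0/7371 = 0 = 0.00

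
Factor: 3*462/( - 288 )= - 2^( - 4)*7^1*11^1 = - 77/16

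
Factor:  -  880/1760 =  - 1/2 =- 2^( - 1)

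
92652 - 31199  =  61453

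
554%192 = 170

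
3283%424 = 315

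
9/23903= 9/23903 = 0.00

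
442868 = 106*4178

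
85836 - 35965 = 49871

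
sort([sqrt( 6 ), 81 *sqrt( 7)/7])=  [sqrt( 6 ), 81 * sqrt( 7) /7]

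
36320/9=36320/9 = 4035.56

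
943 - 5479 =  - 4536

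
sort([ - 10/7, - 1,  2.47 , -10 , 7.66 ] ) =[-10, - 10/7, - 1, 2.47, 7.66]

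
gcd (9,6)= 3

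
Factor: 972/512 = 243/128 = 2^( - 7)*3^5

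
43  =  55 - 12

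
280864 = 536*524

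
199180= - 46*( - 4330 )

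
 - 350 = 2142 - 2492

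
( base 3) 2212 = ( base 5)302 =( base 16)4d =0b1001101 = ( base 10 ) 77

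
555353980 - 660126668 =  - 104772688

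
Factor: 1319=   1319^1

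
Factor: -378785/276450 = - 781/570 =- 2^( - 1) * 3^(  -  1)*5^( - 1 )*11^1*19^(-1) * 71^1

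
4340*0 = 0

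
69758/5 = 69758/5 = 13951.60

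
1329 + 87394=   88723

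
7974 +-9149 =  - 1175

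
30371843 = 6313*4811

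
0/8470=0 = 0.00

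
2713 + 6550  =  9263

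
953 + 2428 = 3381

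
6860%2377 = 2106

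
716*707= 506212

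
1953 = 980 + 973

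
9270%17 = 5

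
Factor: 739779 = 3^1*83^1 * 2971^1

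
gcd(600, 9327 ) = 3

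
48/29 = 1 + 19/29 = 1.66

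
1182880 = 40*29572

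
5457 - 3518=1939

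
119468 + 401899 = 521367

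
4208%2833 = 1375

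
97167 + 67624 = 164791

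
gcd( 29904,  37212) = 84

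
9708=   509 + 9199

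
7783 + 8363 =16146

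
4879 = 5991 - 1112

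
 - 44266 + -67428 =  - 111694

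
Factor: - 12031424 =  - 2^6*53^1*3547^1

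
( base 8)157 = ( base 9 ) 133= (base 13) 87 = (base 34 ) 39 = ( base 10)111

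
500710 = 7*71530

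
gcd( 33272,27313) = 1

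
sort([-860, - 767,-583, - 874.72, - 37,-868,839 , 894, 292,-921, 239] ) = [-921,-874.72,- 868,-860, - 767,-583,  -  37,239,292,839, 894 ]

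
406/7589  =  406/7589 = 0.05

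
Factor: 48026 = 2^1 * 11^1 * 37^1*59^1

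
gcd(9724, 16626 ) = 34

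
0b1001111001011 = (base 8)11713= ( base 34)4D1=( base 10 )5067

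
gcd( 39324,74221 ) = 1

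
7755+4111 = 11866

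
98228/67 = 98228/67 = 1466.09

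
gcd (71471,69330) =1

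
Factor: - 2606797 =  - 17^1*23^1*59^1*113^1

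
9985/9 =1109 + 4/9 = 1109.44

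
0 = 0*951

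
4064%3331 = 733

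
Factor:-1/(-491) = 491^( - 1)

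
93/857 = 93/857 = 0.11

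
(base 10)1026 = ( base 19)2G0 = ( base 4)100002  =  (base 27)1B0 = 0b10000000010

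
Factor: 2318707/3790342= 2^(-1 )*31^1*461^(-1)*4111^( - 1)*74797^1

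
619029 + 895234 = 1514263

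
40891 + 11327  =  52218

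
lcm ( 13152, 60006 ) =960096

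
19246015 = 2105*9143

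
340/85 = 4 = 4.00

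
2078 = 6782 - 4704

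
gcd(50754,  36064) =2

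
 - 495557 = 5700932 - 6196489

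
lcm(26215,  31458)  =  157290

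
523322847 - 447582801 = 75740046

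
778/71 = 778/71 = 10.96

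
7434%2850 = 1734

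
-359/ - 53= 359/53 = 6.77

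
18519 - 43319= -24800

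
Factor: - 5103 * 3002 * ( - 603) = 9237481218 = 2^1*3^8* 7^1*19^1*67^1*79^1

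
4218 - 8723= -4505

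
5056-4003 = 1053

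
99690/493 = 99690/493 = 202.21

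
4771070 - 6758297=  - 1987227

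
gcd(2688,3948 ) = 84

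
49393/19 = 49393/19 = 2599.63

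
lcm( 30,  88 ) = 1320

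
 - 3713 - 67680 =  - 71393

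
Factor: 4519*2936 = 2^3*367^1 * 4519^1 = 13267784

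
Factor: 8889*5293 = 3^1*67^1 * 79^1*2963^1 = 47049477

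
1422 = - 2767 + 4189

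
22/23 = 22/23= 0.96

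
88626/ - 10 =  - 8863+2/5 = - 8862.60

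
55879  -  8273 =47606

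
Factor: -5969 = -47^1*127^1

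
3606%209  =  53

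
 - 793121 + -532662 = -1325783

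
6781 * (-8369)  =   - 56750189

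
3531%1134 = 129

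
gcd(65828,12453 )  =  7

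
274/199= 1 + 75/199 = 1.38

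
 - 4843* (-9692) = 46938356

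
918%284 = 66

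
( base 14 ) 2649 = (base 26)9OL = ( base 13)30A8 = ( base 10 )6729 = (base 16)1A49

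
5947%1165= 122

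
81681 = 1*81681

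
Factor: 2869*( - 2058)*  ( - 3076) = 18161940552 = 2^3*3^1 * 7^3*19^1*151^1  *769^1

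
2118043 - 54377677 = - 52259634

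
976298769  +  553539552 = 1529838321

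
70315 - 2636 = 67679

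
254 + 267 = 521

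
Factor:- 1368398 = -2^1*17^1*167^1 * 241^1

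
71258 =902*79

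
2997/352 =8+181/352= 8.51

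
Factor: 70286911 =70286911^1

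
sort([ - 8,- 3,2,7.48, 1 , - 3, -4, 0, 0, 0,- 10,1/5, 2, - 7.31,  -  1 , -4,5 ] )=[ - 10, - 8, -7.31, - 4, - 4, - 3,- 3, - 1, 0,0 , 0,1/5, 1, 2, 2,5,7.48]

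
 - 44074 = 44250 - 88324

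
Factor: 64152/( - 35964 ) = -2^1*3^1*11^1*37^( - 1 ) = -66/37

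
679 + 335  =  1014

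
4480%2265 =2215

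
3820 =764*5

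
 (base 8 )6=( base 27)6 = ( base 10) 6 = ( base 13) 6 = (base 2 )110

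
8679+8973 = 17652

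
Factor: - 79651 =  - 11^1*13^1 * 557^1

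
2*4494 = 8988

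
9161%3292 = 2577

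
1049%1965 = 1049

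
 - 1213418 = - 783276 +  - 430142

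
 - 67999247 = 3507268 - 71506515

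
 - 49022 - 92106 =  - 141128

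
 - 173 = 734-907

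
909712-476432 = 433280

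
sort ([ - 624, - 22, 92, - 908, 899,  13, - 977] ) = [ - 977, - 908,-624,- 22,13,92,899]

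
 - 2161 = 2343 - 4504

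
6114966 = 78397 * 78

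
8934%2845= 399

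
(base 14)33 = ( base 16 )2D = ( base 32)1D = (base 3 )1200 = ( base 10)45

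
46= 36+10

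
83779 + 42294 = 126073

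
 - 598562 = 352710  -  951272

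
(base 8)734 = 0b111011100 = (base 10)476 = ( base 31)fb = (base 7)1250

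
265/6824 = 265/6824 =0.04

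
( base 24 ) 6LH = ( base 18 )C4H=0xf89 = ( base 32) 3s9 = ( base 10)3977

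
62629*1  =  62629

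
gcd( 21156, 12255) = 129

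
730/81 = 9 + 1/81 = 9.01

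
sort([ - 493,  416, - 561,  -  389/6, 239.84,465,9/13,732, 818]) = [ - 561, - 493, - 389/6 , 9/13, 239.84,416,465, 732 , 818]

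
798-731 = 67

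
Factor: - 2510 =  - 2^1*5^1*251^1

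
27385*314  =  8598890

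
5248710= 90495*58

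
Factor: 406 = 2^1 * 7^1*  29^1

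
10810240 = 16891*640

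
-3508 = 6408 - 9916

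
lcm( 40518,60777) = 121554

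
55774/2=27887 = 27887.00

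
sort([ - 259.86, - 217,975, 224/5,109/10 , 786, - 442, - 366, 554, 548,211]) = [ - 442,  -  366,- 259.86, - 217, 109/10,224/5,  211,548, 554, 786,975]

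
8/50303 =8/50303 = 0.00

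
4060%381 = 250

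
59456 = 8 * 7432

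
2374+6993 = 9367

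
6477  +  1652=8129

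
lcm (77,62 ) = 4774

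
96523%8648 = 1395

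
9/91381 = 9/91381 = 0.00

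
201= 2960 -2759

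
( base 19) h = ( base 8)21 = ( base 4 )101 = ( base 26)h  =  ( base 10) 17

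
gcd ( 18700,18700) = 18700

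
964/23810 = 482/11905 =0.04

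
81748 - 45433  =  36315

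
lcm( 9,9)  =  9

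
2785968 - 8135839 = -5349871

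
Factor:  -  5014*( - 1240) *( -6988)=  - 2^6*5^1*23^1*31^1*109^1*1747^1=- 43446911680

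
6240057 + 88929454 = 95169511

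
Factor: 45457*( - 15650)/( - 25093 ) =2^1*5^2*23^(-1) *131^1*313^1*347^1*1091^( - 1) = 711402050/25093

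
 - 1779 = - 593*3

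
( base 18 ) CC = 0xE4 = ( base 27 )8C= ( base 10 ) 228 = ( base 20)b8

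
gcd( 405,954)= 9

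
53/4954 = 53/4954 =0.01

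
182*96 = 17472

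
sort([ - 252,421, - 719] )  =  [ - 719, - 252 , 421 ] 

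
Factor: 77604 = 2^2 * 3^1*29^1*223^1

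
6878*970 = 6671660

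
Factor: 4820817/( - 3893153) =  - 3^1*11^( - 1)*17^( - 1)*79^1 * 109^ ( - 1)*191^(  -  1 )*20341^1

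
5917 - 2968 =2949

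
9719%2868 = 1115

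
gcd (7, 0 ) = 7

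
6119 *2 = 12238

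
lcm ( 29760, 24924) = 1993920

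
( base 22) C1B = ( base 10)5841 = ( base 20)EC1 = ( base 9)8010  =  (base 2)1011011010001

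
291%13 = 5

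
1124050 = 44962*25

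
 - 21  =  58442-58463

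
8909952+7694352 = 16604304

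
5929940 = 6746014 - 816074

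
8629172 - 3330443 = 5298729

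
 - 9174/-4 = 2293 + 1/2 = 2293.50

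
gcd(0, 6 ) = 6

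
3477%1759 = 1718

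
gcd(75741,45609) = 3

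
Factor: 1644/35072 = 3/64 = 2^( - 6 )*3^1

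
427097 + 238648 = 665745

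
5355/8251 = 5355/8251 = 0.65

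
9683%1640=1483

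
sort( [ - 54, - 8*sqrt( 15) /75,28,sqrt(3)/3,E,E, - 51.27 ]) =[- 54, - 51.27, - 8 * sqrt(15) /75,sqrt(3) /3, E,E,28] 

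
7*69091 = 483637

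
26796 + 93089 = 119885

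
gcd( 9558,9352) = 2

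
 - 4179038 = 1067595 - 5246633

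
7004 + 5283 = 12287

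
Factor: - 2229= - 3^1*743^1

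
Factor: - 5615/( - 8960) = 1123/1792= 2^( - 8 ) * 7^( - 1 )*1123^1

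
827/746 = 827/746 = 1.11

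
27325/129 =27325/129  =  211.82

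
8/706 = 4/353 =0.01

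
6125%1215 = 50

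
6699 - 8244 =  - 1545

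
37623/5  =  37623/5   =  7524.60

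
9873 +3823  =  13696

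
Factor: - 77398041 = - 3^1 *7^1 * 31^1*118891^1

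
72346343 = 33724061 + 38622282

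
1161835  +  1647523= 2809358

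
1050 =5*210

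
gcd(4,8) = 4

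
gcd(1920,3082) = 2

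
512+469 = 981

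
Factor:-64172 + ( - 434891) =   -  499063  =  - 499063^1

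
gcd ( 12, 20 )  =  4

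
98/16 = 6 + 1/8 =6.12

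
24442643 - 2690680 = 21751963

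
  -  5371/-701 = 7 + 464/701 = 7.66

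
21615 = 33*655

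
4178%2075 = 28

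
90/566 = 45/283 = 0.16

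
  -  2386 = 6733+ -9119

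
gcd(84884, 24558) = 2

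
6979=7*997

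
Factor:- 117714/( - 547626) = 23/107 = 23^1*107^( - 1) 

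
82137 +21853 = 103990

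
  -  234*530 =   -  124020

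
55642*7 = 389494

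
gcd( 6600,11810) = 10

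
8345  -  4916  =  3429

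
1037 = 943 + 94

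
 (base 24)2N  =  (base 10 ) 71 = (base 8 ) 107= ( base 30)2b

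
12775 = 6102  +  6673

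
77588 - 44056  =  33532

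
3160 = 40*79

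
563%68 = 19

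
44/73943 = 44/73943 = 0.00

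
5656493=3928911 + 1727582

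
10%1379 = 10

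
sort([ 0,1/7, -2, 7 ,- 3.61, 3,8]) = [-3.61, - 2,  0, 1/7,3, 7, 8]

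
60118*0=0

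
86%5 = 1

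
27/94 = 27/94 = 0.29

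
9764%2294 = 588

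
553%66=25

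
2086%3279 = 2086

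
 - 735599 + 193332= -542267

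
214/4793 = 214/4793 = 0.04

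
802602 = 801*1002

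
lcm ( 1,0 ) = 0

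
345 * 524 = 180780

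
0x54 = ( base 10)84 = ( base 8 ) 124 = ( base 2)1010100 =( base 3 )10010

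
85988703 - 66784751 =19203952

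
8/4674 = 4/2337 = 0.00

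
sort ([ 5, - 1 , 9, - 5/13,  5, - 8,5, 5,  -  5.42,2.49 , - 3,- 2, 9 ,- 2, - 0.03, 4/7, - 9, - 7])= [ - 9, - 8, - 7,  -  5.42, - 3, - 2,-2, - 1,  -  5/13,  -  0.03 , 4/7,2.49, 5  ,  5 , 5,  5 , 9, 9]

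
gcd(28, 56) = 28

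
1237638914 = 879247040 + 358391874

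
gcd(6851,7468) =1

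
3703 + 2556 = 6259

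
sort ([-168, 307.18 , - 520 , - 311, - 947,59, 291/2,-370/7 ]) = [ - 947,-520,-311,  -  168,-370/7,  59,291/2, 307.18]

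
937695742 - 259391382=678304360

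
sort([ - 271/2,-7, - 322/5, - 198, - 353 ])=[ - 353, - 198, - 271/2, -322/5, - 7 ] 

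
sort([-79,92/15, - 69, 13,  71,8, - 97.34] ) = [ - 97.34,  -  79,-69, 92/15, 8, 13, 71 ] 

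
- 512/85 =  - 7 + 83/85 = - 6.02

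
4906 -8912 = -4006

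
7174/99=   7174/99 = 72.46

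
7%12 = 7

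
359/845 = 359/845  =  0.42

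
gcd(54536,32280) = 8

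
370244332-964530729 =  - 594286397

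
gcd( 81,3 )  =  3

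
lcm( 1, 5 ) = 5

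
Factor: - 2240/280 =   -  2^3 = - 8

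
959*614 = 588826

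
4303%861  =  859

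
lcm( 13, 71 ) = 923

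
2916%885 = 261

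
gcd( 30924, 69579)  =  7731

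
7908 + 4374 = 12282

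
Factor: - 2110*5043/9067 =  - 2^1 * 3^1*5^1*41^2  *211^1*9067^( - 1 ) = - 10640730/9067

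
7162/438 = 3581/219  =  16.35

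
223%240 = 223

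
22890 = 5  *4578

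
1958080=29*67520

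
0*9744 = 0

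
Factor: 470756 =2^2*11^1*13^1*823^1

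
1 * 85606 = 85606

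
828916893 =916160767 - 87243874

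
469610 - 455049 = 14561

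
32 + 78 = 110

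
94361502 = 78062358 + 16299144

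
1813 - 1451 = 362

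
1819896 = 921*1976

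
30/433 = 30/433=0.07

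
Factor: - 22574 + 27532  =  2^1*37^1*67^1  =  4958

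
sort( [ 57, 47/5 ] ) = [47/5,  57 ]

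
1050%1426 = 1050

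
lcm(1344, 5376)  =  5376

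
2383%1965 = 418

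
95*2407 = 228665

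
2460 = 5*492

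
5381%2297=787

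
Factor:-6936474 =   -  2^1*3^1 *1156079^1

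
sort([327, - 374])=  [  -  374 , 327] 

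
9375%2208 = 543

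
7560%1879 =44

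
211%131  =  80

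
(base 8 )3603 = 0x783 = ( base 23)3EE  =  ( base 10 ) 1923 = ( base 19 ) 564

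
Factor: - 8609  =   - 8609^1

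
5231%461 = 160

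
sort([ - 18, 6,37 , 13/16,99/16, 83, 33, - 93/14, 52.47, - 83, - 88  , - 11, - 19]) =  [ - 88 , - 83, - 19 ,- 18, - 11, - 93/14,13/16,6, 99/16, 33,37, 52.47, 83 ] 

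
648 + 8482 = 9130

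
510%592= 510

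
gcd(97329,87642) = 3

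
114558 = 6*19093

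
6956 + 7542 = 14498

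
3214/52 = 1607/26=   61.81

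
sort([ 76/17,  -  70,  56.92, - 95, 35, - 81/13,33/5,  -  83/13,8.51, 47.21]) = [ - 95,-70, - 83/13, - 81/13,76/17,33/5,8.51 , 35,  47.21, 56.92] 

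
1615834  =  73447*22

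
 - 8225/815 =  - 11 + 148/163 = - 10.09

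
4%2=0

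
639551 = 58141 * 11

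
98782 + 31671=130453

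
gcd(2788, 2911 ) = 41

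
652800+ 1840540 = 2493340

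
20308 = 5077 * 4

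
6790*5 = 33950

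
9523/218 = 9523/218 =43.68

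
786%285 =216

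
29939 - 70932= - 40993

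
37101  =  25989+11112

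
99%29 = 12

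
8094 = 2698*3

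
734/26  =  367/13 = 28.23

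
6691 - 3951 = 2740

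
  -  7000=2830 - 9830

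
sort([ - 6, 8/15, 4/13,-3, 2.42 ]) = [ - 6, - 3,4/13 , 8/15, 2.42] 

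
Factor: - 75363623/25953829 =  - 11^( - 1)*19^(-1)*124181^( - 1 )*75363623^1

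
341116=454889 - 113773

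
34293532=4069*8428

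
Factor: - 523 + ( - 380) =-903 = -3^1*7^1*43^1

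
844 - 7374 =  - 6530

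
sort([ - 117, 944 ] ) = [ - 117, 944 ]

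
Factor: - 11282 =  - 2^1*5641^1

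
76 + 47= 123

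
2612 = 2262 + 350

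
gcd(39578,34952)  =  514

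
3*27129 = 81387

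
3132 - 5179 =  - 2047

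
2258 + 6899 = 9157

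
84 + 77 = 161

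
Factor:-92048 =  - 2^4*11^1*523^1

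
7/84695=7/84695 = 0.00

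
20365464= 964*21126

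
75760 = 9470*8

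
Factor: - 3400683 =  - 3^1*11^1*13^1*7927^1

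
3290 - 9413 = - 6123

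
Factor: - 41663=  -  61^1*  683^1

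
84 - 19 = 65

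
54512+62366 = 116878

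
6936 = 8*867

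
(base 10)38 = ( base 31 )17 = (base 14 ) 2a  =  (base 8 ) 46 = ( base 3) 1102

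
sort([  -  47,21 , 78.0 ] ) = [-47, 21, 78.0 ] 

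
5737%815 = 32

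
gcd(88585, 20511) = 1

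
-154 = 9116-9270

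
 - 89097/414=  - 216+109/138= - 215.21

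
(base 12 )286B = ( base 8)11123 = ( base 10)4691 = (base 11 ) 3585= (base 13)219B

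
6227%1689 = 1160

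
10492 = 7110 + 3382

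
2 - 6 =- 4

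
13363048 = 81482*164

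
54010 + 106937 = 160947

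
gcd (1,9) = 1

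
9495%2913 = 756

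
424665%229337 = 195328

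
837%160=37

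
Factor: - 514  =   - 2^1*257^1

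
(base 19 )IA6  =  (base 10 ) 6694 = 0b1101000100110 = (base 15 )1EB4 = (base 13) 307C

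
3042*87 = 264654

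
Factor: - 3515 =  - 5^1*19^1*37^1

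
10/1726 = 5/863 = 0.01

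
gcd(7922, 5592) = 466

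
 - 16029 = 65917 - 81946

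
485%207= 71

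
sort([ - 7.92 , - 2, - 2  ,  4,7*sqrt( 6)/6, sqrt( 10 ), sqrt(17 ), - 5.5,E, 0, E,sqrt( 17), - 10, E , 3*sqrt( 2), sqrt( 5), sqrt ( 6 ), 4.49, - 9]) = [ - 10,-9, - 7.92, - 5.5, - 2, - 2, 0,sqrt( 5) , sqrt( 6), E, E, E, 7  *  sqrt( 6 ) /6,sqrt( 10 ),4, sqrt(17),sqrt(17), 3 * sqrt( 2 ), 4.49]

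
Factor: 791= 7^1*113^1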